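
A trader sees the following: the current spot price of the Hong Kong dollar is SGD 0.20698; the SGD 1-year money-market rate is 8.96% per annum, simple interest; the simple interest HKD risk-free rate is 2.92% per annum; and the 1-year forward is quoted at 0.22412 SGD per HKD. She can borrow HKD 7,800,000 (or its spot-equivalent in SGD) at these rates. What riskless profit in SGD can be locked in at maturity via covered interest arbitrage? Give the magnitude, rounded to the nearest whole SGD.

SGD 40,083

T = 1 year.
Route A — deposit HKD, sell forward: 7,800,000 × 1.029200 × 0.22412 = SGD 1,799,181.57.
Route B — convert at spot, deposit SGD: 7,800,000 × 0.20698 × 1.089600 = SGD 1,759,098.18.
The quoted forward overvalues HKD, so borrow SGD, buy HKD at spot, deposit the HKD at 2.92%, and sell the proceeds forward at 0.22412.
Arbitrage profit = |1,799,181.57 − 1,759,098.18| = SGD 40,083.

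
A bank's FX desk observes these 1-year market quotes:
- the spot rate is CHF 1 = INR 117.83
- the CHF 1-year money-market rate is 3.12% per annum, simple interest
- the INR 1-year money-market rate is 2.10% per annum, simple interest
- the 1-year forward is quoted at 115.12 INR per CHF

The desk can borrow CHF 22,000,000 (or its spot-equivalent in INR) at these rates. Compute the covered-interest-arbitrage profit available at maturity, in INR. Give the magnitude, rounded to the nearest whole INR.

T = 1 year.
Keep in CHF, deliver into the forward: 22,000,000·1.031200·115.12 = INR 2,611,658,368.00.
Swap to INR now, deposit: 22,000,000·117.83·1.021000 = INR 2,646,697,460.00.
The quoted forward undervalues CHF, so borrow CHF, convert to INR at spot, deposit the INR at 2.10%, and buy CHF forward at 115.12 to cover the loan.
Arbitrage profit = |2,611,658,368.00 − 2,646,697,460.00| = INR 35,039,092.

INR 35,039,092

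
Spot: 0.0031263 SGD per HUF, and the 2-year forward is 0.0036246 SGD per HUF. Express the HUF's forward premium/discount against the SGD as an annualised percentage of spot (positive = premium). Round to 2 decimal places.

T = 2 years.
(F − S)/S = (0.0036246 − 0.0031263)/0.0031263 = 0.1593897.
×(1/T) gives 7.97% p.a.

+7.97%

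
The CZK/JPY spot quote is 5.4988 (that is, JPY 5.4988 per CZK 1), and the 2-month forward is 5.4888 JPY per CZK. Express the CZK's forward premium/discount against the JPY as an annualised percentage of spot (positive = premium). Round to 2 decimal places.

-1.09%

T = 2/12 years.
CZK trades forward at -0.18186% vs spot over the period.
Annualise by dividing by T: -0.0018186 / (2/12) = -0.010912 → -1.09%.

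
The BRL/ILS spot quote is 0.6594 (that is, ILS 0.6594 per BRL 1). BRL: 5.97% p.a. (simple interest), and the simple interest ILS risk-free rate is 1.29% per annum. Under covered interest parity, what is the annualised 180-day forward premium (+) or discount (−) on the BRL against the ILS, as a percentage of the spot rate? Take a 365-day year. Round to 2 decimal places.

T = 180/365 years.
F = S · g_ILS/g_BRL = 0.6594 × 1.0063616/1.0294411 = 0.6446166.
Annualised premium = (F − S)/S × (1/T) = (0.6446166 − 0.6594)/0.6594 ÷ (180/365) = -4.55%.

-4.55%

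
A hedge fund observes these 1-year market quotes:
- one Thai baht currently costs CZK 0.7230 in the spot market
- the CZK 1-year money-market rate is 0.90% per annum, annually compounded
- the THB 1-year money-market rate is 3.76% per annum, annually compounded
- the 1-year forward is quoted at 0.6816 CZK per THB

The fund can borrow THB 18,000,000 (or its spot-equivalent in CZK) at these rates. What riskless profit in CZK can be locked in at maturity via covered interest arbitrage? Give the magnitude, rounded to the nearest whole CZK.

T = 1 year.
Route A — deposit THB, sell forward: 18,000,000 × 1.037600 × 0.6816 = CZK 12,730,106.88.
Route B — convert at spot, deposit CZK: 18,000,000 × 0.7230 × 1.009000 = CZK 13,131,126.00.
The quoted forward undervalues THB, so borrow THB, convert to CZK at spot, deposit the CZK at 0.90%, and buy THB forward at 0.6816 to cover the loan.
Arbitrage profit = |12,730,106.88 − 13,131,126.00| = CZK 401,019.

CZK 401,019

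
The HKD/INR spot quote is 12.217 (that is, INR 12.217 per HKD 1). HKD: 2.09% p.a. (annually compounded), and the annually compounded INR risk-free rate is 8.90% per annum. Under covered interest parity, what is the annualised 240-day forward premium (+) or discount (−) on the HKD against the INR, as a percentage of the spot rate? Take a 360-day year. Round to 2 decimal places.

T = 240/360 years.
CIP forward (INR per HKD) = 12.217 × 1.0584863/1.0138852 = 12.754429.
Annualised premium = (F − S)/S × (1/T) = (12.754429 − 12.217)/12.217 ÷ (240/360) = 6.60%.

+6.60%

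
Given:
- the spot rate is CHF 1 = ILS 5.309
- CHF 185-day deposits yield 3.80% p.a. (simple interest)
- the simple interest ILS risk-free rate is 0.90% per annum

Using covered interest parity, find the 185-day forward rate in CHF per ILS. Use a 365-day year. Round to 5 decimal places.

0.19112

T = 185/365 years.
Growth of 1 ILS over T: 1 + 0.0090×185/365 = 1.0045616.
CHF growth factor: 1 + 0.0380×185/365 = 1.0192603.
Forward (ILS per CHF) = 5.309 × 1.0045616 / 1.0192603 = 5.232439.
Quoted the other way: 1/5.232439 = 0.19112 CHF per ILS.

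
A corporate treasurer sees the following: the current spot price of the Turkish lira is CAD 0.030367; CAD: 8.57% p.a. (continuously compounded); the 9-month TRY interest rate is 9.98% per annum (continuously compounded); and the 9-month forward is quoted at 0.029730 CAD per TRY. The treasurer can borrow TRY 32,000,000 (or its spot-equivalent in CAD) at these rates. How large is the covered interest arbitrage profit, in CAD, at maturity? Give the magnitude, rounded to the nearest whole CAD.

CAD 10,952

T = 9/12 years.
Invest the TRY and cover forward: 32,000,000 × 1.07772248 × 0.029730 = CAD 1,025,302.06.
Convert at spot and invest in CAD: 32,000,000 × 0.030367 × 1.06638561 = CAD 1,036,253.82.
The quoted forward undervalues TRY, so borrow TRY, convert to CAD at spot, deposit the CAD at 8.57%, and buy TRY forward at 0.029730 to cover the loan.
The gap between the two covered legs is CAD 10,952.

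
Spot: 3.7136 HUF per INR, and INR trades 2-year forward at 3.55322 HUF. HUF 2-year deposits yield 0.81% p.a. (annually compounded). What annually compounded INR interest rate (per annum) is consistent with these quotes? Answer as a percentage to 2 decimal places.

T = 2 years.
F/S = 3.55322/3.7136 = 0.9568128 = (growth of HUF) / (growth of INR).
HUF growth factor: (1 + 0.0081)^2 = 1.0162656.
That pins the INR growth at 1.0621363.
r = 1.0621363^(1/2) − 1 = 0.030600 → 3.06%.

3.06%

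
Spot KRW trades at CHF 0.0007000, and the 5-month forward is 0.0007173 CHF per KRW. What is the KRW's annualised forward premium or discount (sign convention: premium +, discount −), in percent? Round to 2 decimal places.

T = 5/12 years.
KRW trades forward at +2.47143% vs spot over the period.
Per annum: 0.0247143 / (5/12) = 0.059314 = 5.93%.

+5.93%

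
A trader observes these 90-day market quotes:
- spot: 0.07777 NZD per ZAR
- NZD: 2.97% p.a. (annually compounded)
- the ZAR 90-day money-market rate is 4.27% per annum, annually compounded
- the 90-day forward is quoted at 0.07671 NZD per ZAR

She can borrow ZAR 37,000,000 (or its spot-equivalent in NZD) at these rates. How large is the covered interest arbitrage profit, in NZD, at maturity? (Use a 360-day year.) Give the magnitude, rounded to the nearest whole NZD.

T = 90/360 years.
Route A — deposit ZAR, sell forward: 37,000,000 × 1.010508203 × 0.07671 = NZD 2,868,095.12.
Route B — convert at spot, deposit NZD: 37,000,000 × 0.07777 × 1.007343708 = NZD 2,898,621.45.
The quoted forward undervalues ZAR, so borrow ZAR, convert to NZD at spot, deposit the NZD at 2.97%, and buy ZAR forward at 0.07671 to cover the loan.
Profit = 2,898,621.45 − 2,868,095.12 = NZD 30,526.

NZD 30,526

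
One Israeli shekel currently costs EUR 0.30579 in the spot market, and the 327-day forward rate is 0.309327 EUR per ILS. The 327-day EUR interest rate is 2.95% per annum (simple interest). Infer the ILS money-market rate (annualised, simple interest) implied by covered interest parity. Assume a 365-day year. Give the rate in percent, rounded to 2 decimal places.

1.64%

T = 327/365 years.
F/S = 0.309327/0.30579 = 1.0115668 = (growth of EUR) / (growth of ILS).
EUR growth factor: 1 + 0.0295×327/365 = 1.0264288.
Hence g_ILS = 1.0146921.
r = (1.0146921 − 1)/(327/365) = 0.016399 → 1.64%.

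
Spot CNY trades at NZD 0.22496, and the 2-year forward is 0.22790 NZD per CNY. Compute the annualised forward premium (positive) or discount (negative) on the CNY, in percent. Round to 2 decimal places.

+0.65%

T = 2 years.
Period premium: (0.22790 − 0.22496)/0.22496 = 0.0130690.
Annualise by dividing by T: 0.0130690 / 2 = 0.006535 → 0.65%.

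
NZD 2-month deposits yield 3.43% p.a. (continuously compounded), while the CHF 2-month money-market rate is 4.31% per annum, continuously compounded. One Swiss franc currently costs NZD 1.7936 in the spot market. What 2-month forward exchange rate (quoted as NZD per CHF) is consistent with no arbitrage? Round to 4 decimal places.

1.7910

T = 2/12 years.
NZD growth factor: e^(0.0343×2/12) = 1.005733.
CHF accumulates by e^(0.0431×2/12) = 1.0072092.
Forward (NZD per CHF) = 1.7936 × 1.005733 / 1.0072092 = 1.790971.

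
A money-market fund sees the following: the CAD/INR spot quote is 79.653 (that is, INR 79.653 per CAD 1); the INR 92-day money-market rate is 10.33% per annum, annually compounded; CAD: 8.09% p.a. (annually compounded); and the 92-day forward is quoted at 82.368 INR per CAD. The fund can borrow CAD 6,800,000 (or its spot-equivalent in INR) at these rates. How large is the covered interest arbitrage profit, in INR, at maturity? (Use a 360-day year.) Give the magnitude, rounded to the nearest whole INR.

T = 92/360 years.
Keep in CAD, deliver into the forward: 6,800,000·1.02007963309·82.368 = INR 571,349,050.68.
Swap to INR now, deposit: 6,800,000·79.653·1.02544079588 = INR 555,420,162.86.
The quoted forward overvalues CAD, so borrow INR, buy CAD at spot, deposit the CAD at 8.09%, and sell the proceeds forward at 82.368.
Profit = 571,349,050.68 − 555,420,162.86 = INR 15,928,888.

INR 15,928,888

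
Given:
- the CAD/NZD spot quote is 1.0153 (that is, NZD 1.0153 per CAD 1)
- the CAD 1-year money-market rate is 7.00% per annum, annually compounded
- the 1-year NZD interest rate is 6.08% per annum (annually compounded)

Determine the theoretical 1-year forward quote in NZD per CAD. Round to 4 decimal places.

T = 1 year.
NZD growth factor: (1 + 0.0608)^1 = 1.060800.
CAD accumulates by (1 + 0.0700)^1 = 1.070000.
CIP: F = S · (grow NZD)/(grow CAD) = 1.0153 × 1.060800/1.070000 = 1.006570 NZD per CAD.

1.0066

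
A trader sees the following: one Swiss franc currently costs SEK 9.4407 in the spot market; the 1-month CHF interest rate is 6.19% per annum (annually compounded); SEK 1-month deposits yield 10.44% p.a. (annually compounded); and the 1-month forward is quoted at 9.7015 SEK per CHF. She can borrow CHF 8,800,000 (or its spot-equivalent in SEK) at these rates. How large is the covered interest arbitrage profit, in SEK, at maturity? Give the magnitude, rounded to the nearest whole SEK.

T = 1/12 years.
Route A — deposit CHF, sell forward: 8,800,000 × 1.0050175255 × 9.7015 = SEK 85,801,562.21.
Route B — convert at spot, deposit SEK: 8,800,000 × 9.4407 × 1.0083095174 = SEK 83,768,499.42.
The quoted forward overvalues CHF, so borrow SEK, buy CHF at spot, deposit the CHF at 6.19%, and sell the proceeds forward at 9.7015.
Profit = 85,801,562.21 − 83,768,499.42 = SEK 2,033,063.

SEK 2,033,063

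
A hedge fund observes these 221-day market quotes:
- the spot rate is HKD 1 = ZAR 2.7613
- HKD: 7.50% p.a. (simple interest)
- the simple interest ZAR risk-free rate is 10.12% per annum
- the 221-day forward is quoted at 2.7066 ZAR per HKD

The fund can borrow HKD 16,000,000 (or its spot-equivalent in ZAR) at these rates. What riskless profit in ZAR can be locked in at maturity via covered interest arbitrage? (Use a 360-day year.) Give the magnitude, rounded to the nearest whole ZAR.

T = 221/360 years.
Invest the HKD and cover forward: 16,000,000 × 1.0460416667 × 2.7066 = ZAR 45,299,462.00.
Convert at spot and invest in ZAR: 16,000,000 × 2.7613 × 1.0621255556 = ZAR 46,925,556.75.
The quoted forward undervalues HKD, so borrow HKD, convert to ZAR at spot, deposit the ZAR at 10.12%, and buy HKD forward at 2.7066 to cover the loan.
The gap between the two covered legs is ZAR 1,626,095.

ZAR 1,626,095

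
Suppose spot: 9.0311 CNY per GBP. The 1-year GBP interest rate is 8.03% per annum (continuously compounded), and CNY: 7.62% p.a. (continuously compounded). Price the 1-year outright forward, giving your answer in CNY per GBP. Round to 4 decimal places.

T = 1 year.
CNY growth factor: e^(0.0762×1) = 1.0791784.
Growth of 1 GBP over T: e^(0.0803×1) = 1.0836121.
Forward (CNY per GBP) = 9.0311 × 1.0791784 / 1.0836121 = 8.994148.

8.9941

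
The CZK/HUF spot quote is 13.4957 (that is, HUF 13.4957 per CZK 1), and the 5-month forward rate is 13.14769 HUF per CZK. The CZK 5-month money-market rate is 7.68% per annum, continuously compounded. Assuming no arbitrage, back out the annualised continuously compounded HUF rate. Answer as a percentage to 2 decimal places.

T = 5/12 years.
F/S = 13.14769/13.4957 = 0.9742133 = (growth of HUF) / (growth of CZK).
CZK growth factor: e^(0.0768×5/12) = 1.0325175.
That pins the HUF growth at 1.0058923.
Take logs: ln 1.0058923 / (5/12) = 0.014100, so 1.41%.

1.41%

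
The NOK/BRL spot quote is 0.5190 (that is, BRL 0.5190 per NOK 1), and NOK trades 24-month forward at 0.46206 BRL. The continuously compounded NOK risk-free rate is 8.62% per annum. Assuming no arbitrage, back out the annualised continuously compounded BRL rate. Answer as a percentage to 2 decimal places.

2.81%

T = 2 years.
F/S = 0.46206/0.519 = 0.8902890 = (growth of BRL) / (growth of NOK).
NOK growth factor: e^(0.0862×2) = 1.188153.
Hence g_BRL = 1.0577995.
r = ln(1.0577995)/2 = 0.028095 → 2.81%.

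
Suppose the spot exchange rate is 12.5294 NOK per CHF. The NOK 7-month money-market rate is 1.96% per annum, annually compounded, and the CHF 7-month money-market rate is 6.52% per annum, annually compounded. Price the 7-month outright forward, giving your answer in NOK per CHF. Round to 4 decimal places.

12.2137

T = 7/12 years.
NOK accumulates by (1 + 0.0196)^(7/12) = 1.01138707.
Growth of 1 CHF over T: (1 + 0.0652)^(7/12) = 1.03753202.
CIP: F = S · (grow NOK)/(grow CHF) = 12.5294 × 1.01138707/1.03753202 = 12.213669 NOK per CHF.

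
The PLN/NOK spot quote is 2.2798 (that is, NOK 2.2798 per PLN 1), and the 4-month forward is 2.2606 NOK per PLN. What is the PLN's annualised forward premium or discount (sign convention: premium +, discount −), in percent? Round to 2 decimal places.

T = 4/12 years.
PLN trades forward at -0.84218% vs spot over the period.
Annualise by dividing by T: -0.0084218 / (4/12) = -0.025265 → -2.53%.

-2.53%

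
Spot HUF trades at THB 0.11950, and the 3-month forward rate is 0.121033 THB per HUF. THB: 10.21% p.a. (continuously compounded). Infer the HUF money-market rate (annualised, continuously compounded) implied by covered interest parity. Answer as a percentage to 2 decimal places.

5.11%

T = 3/12 years.
F/S = 0.121033/0.1195 = 1.0128285 = (growth of THB) / (growth of HUF).
The THB side grows by e^(0.1021×3/12) = 1.0258536.
Hence g_HUF = 1.0128601.
Take logs: ln 1.0128601 / (3/12) = 0.051112, so 5.11%.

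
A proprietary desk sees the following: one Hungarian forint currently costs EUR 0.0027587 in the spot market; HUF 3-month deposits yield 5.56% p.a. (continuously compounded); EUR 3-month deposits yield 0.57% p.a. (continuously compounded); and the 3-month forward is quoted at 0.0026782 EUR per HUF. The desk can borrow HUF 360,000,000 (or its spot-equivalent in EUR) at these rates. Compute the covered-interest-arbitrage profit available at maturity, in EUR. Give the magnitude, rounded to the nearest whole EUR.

EUR 16,901

T = 3/12 years.
Invest the HUF and cover forward: 360,000,000 × 1.01399705 × 0.0026782 = EUR 977,647.28.
Convert at spot and invest in EUR: 360,000,000 × 0.0027587 × 1.00142602 = EUR 994,548.23.
The quoted forward undervalues HUF, so borrow HUF, convert to EUR at spot, deposit the EUR at 0.57%, and buy HUF forward at 0.0026782 to cover the loan.
Profit = 994,548.23 − 977,647.28 = EUR 16,901.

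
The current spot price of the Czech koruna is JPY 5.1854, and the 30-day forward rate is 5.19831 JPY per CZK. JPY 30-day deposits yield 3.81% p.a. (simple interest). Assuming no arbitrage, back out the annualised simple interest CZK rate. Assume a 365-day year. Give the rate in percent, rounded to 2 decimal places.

0.78%

T = 30/365 years.
CIP gives F = S · g_JPY/g_CZK, so g_JPY/g_CZK = 5.19831/5.1854 = 1.0024897.
JPY growth factor: 1 + 0.0381×30/365 = 1.0031315.
Hence g_CZK = 1.0006402.
r = (1.0006402 − 1)/(30/365) = 0.007789 → 0.78%.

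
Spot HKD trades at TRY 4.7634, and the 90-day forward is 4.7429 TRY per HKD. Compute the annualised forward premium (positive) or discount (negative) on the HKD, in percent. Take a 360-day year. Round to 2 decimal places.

-1.72%

T = 90/360 years.
HKD trades forward at -0.43036% vs spot over the period.
Annualise by dividing by T: -0.0043036 / (90/360) = -0.017214 → -1.72%.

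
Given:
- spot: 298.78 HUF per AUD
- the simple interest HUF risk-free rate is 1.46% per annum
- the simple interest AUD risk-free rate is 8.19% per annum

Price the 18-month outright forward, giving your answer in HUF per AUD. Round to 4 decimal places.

T = 18/12 years.
HUF growth factor: 1 + 0.0146×18/12 = 1.021900.
AUD accumulates by 1 + 0.0819×18/12 = 1.122850.
CIP: F = S · (grow HUF)/(grow AUD) = 298.78 × 1.021900/1.122850 = 271.918139 HUF per AUD.

271.9181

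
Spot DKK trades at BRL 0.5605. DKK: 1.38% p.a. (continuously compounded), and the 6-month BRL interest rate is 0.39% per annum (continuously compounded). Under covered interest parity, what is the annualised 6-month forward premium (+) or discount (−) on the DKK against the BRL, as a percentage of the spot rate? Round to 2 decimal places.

T = 6/12 years.
No-arbitrage forward: 0.5605 × 1.0019519 / 1.0069239 = 0.5577324 BRL/DKK.
(F − S)/S ÷ T = (0.5577324 − 0.5605)/0.5605/(6/12) = -0.009875 → -0.99%.

-0.99%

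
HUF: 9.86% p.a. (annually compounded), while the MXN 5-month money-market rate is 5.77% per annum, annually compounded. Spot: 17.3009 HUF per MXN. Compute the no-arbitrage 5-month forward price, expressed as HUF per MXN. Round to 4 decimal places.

17.5766

T = 5/12 years.
HUF accumulates by (1 + 0.0986)^(5/12) = 1.03995967.
Growth of 1 MXN over T: (1 + 0.0577)^(5/12) = 1.02364895.
Forward (HUF per MXN) = 17.3009 × 1.03995967 / 1.02364895 = 17.576571.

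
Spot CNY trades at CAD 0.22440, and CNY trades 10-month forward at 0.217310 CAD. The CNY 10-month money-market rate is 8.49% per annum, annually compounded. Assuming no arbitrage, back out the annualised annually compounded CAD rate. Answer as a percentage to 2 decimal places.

4.39%

T = 10/12 years.
By CIP, F/S equals the CAD-to-CNY growth ratio: 0.21731/0.2244 = 0.9684046.
The CNY side grows by (1 + 0.0849)^(10/12) = 1.0702652.
Hence g_CAD = 1.0364497.
r = 1.0364497^(12/10) − 1 = 0.043898 → 4.39%.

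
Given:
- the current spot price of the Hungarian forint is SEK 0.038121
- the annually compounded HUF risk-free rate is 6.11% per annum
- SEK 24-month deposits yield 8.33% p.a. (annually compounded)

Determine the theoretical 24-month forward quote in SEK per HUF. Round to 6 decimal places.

0.039733

T = 2 years.
Growth of 1 SEK over T: (1 + 0.0833)^2 = 1.1735389.
HUF growth factor: (1 + 0.0611)^2 = 1.1259332.
Forward (SEK per HUF) = 0.038121 × 1.1735389 / 1.1259332 = 0.03973280.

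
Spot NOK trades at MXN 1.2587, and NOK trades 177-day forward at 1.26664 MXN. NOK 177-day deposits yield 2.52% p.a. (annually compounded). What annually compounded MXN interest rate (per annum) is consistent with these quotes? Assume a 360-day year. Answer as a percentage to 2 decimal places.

T = 177/360 years.
F/S = 1.26664/1.2587 = 1.0063081 = (growth of MXN) / (growth of NOK).
NOK growth factor: (1 + 0.0252)^(177/360) = 1.0123116.
That pins the MXN growth at 1.0186974.
Annualise: 1.0186974^(360/177) − 1 = 0.038396 = 3.84%.

3.84%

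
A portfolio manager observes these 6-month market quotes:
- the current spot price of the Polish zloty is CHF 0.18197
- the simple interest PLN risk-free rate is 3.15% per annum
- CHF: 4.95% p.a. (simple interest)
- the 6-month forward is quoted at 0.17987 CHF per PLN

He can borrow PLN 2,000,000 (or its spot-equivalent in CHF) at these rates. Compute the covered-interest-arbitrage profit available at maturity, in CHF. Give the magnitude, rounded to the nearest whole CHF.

T = 6/12 years.
Route A — deposit PLN, sell forward: 2,000,000 × 1.015750 × 0.17987 = CHF 365,405.91.
Route B — convert at spot, deposit CHF: 2,000,000 × 0.18197 × 1.024750 = CHF 372,947.52.
The quoted forward undervalues PLN, so borrow PLN, convert to CHF at spot, deposit the CHF at 4.95%, and buy PLN forward at 0.17987 to cover the loan.
Profit = 372,947.52 − 365,405.91 = CHF 7,542.

CHF 7,542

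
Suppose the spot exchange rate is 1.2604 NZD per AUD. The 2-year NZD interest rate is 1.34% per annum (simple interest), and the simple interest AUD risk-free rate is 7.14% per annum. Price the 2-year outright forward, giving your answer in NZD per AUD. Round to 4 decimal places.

1.1325

T = 2 years.
Growth of 1 NZD over T: 1 + 0.0134×2 = 1.026800.
Growth of 1 AUD over T: 1 + 0.0714×2 = 1.142800.
Forward (NZD per AUD) = 1.2604 × 1.026800 / 1.142800 = 1.132463.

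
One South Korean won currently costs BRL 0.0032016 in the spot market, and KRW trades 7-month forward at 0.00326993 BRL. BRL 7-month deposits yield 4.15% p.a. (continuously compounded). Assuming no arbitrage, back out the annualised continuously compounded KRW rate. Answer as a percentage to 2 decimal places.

T = 7/12 years.
CIP gives F = S · g_BRL/g_KRW, so g_BRL/g_KRW = 0.00326993/0.0032016 = 1.0213425.
The BRL side grows by e^(0.0415×7/12) = 1.0245037.
So the KRW growth factor = 1.0030951.
Take logs: ln 1.0030951 / (7/12) = 0.005298, so 0.53%.

0.53%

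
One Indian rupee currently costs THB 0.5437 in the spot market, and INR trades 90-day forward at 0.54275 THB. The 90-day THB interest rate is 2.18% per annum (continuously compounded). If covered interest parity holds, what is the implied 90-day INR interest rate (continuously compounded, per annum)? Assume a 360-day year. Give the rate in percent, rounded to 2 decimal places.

2.88%

T = 90/360 years.
CIP gives F = S · g_THB/g_INR, so g_THB/g_INR = 0.54275/0.5437 = 0.9982527.
The THB side grows by e^(0.0218×90/360) = 1.0054649.
So the INR growth factor = 1.0072248.
r = ln(1.0072248)/(90/360) = 0.028795 → 2.88%.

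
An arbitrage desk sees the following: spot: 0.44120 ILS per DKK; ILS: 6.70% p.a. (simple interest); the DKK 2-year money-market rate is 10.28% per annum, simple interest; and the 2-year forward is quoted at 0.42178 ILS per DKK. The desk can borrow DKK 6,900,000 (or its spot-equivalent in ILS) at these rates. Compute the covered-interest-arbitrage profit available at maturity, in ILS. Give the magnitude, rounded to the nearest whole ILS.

ILS 56,422

T = 2 years.
Invest the DKK and cover forward: 6,900,000 × 1.205600 × 0.42178 = ILS 3,508,635.98.
Convert at spot and invest in ILS: 6,900,000 × 0.44120 × 1.134000 = ILS 3,452,213.52.
The quoted forward overvalues DKK, so borrow ILS, buy DKK at spot, deposit the DKK at 10.28%, and sell the proceeds forward at 0.42178.
Arbitrage profit = |3,508,635.98 − 3,452,213.52| = ILS 56,422.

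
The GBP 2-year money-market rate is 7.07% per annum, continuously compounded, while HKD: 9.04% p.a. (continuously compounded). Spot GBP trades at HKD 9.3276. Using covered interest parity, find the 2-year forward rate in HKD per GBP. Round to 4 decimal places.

9.7024

T = 2 years.
Growth of 1 HKD over T: e^(0.0904×2) = 1.1981755.
Growth of 1 GBP over T: e^(0.0707×2) = 1.1518853.
So F = 9.3276 × 1.1981755 / 1.1518853 = 9.702443 (HKD/GBP).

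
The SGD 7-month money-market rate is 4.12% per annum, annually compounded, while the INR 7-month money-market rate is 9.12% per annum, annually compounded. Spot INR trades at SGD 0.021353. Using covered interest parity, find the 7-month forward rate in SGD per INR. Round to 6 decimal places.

0.020777

T = 7/12 years.
SGD growth factor: (1 + 0.0412)^(7/12) = 1.023831.
INR accumulates by (1 + 0.0912)^(7/12) = 1.0522305.
So F = 0.021353 × 1.023831 / 1.0522305 = 0.02077669 (SGD/INR).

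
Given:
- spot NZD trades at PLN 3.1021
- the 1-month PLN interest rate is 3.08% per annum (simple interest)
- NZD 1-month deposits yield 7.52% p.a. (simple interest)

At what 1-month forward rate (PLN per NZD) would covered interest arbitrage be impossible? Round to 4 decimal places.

T = 1/12 years.
Growth of 1 PLN over T: 1 + 0.0308×1/12 = 1.0025667.
Growth of 1 NZD over T: 1 + 0.0752×1/12 = 1.0062667.
Forward (PLN per NZD) = 3.1021 × 1.0025667 / 1.0062667 = 3.090694.

3.0907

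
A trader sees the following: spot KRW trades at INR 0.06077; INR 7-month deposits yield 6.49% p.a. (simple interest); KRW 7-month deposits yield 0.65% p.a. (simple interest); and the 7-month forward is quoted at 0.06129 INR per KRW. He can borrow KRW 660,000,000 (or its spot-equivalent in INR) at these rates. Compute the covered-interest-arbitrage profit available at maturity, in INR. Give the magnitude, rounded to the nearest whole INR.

INR 1,021,851

T = 7/12 years.
Route A — deposit KRW, sell forward: 660,000,000 × 1.0037916667 × 0.06129 = INR 40,604,778.23.
Route B — convert at spot, deposit INR: 660,000,000 × 0.06077 × 1.0378583333 = INR 41,626,629.60.
The quoted forward undervalues KRW, so borrow KRW, convert to INR at spot, deposit the INR at 6.49%, and buy KRW forward at 0.06129 to cover the loan.
The gap between the two covered legs is INR 1,021,851.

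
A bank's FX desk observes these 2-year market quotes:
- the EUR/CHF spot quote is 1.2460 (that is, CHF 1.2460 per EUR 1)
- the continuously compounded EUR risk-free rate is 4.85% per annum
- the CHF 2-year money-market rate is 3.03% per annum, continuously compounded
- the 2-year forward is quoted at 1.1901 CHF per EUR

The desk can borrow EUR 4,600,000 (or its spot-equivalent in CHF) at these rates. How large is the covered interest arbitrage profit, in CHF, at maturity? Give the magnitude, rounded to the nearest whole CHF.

T = 2 years.
Keep in EUR, deliver into the forward: 4,600,000·1.101860374·1.1901 = CHF 6,032,090.54.
Swap to CHF now, deposit: 4,600,000·1.2460·1.06247384 = CHF 6,089,675.06.
The quoted forward undervalues EUR, so borrow EUR, convert to CHF at spot, deposit the CHF at 3.03%, and buy EUR forward at 1.1901 to cover the loan.
Arbitrage profit = |6,032,090.54 − 6,089,675.06| = CHF 57,585.

CHF 57,585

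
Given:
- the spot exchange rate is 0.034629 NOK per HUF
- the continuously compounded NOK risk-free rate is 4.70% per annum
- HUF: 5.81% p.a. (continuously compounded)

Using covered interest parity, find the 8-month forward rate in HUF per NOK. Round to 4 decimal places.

29.0920

T = 8/12 years.
NOK accumulates by e^(0.0470×8/12) = 1.03182939.
HUF growth factor: e^(0.0581×8/12) = 1.03949325.
Forward (NOK per HUF) = 0.034629 × 1.03182939 / 1.03949325 = 0.034373691.
Invert for HUF per NOK: 1 / 0.034373691 = 29.0920.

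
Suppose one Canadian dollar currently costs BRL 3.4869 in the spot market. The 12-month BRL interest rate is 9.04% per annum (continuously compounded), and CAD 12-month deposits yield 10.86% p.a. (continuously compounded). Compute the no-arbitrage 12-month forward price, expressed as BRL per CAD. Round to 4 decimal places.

T = 1 year.
BRL growth factor: e^(0.0904×1) = 1.094612.
CAD growth factor: e^(0.1086×1) = 1.1147164.
Forward (BRL per CAD) = 3.4869 × 1.094612 / 1.1147164 = 3.424012.

3.4240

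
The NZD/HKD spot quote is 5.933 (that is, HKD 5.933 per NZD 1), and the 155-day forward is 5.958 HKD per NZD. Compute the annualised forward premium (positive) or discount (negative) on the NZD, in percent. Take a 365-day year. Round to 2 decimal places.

T = 155/365 years.
NZD trades forward at +0.42137% vs spot over the period.
Annualise by dividing by T: 0.0042137 / (155/365) = 0.009923 → 0.99%.

+0.99%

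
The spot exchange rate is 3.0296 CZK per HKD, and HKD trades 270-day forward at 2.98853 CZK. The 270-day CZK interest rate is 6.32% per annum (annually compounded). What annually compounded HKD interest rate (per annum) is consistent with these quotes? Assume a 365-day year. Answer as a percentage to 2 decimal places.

8.30%

T = 270/365 years.
By CIP, F/S equals the CZK-to-HKD growth ratio: 2.98853/3.0296 = 0.9864438.
CZK growth factor: (1 + 0.0632)^(270/365) = 1.046376.
Hence g_HKD = 1.0607558.
r = 1.0607558^(365/270) − 1 = 0.082999 → 8.30%.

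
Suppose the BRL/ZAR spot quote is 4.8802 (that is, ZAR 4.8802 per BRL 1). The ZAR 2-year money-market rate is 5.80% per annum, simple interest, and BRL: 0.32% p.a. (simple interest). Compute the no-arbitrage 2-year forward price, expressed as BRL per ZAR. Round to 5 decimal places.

0.18479

T = 2 years.
Growth of 1 ZAR over T: 1 + 0.0580×2 = 1.116000.
BRL accumulates by 1 + 0.0032×2 = 1.006400.
Forward (ZAR per BRL) = 4.8802 × 1.116000 / 1.006400 = 5.411669.
Invert for BRL per ZAR: 1 / 5.411669 = 0.18479.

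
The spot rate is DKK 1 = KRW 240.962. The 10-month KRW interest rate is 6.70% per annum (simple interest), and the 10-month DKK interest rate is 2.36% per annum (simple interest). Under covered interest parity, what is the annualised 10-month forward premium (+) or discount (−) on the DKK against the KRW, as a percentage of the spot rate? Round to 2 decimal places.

+4.26%

T = 10/12 years.
F = S · g_KRW/g_DKK = 240.962 × 1.0558333/1.0196667 = 249.508691.
(F − S)/S ÷ T = (249.508691 − 240.962)/240.962/(10/12) = 0.042563 → 4.26%.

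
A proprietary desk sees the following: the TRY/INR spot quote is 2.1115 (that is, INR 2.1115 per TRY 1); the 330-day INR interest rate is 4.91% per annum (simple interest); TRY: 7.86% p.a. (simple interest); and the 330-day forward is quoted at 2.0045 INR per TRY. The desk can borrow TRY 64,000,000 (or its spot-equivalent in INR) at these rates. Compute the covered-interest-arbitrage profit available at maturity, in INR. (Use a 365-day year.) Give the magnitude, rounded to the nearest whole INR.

T = 330/365 years.
Invest the TRY and cover forward: 64,000,000 × 1.0710630137 × 2.0045 = INR 137,404,531.90.
Convert at spot and invest in INR: 64,000,000 × 2.1115 × 1.04439178082 = INR 141,134,927.69.
The quoted forward undervalues TRY, so borrow TRY, convert to INR at spot, deposit the INR at 4.91%, and buy TRY forward at 2.0045 to cover the loan.
The gap between the two covered legs is INR 3,730,396.

INR 3,730,396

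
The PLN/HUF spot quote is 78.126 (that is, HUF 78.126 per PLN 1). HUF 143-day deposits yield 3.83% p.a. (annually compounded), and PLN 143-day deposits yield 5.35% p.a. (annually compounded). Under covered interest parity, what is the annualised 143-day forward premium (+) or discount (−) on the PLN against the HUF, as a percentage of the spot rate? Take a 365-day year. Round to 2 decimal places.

-1.45%

T = 143/365 years.
CIP forward (HUF per PLN) = 78.126 × 1.0148339/1.0206287 = 77.682426.
(F − S)/S ÷ T = (77.682426 − 78.126)/78.126/(143/365) = -0.014492 → -1.45%.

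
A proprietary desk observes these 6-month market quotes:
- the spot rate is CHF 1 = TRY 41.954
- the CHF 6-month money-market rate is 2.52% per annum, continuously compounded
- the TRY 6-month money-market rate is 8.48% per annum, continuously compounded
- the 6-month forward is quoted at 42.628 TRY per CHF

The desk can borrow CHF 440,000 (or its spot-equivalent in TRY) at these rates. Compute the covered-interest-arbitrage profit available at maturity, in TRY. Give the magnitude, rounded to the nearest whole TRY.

TRY 265,139

T = 6/12 years.
Invest the CHF and cover forward: 440,000 × 1.0126797144 × 42.628 = TRY 18,994,144.78.
Convert at spot and invest in TRY: 440,000 × 41.954 × 1.04331172 = TRY 19,259,283.96.
The quoted forward undervalues CHF, so borrow CHF, convert to TRY at spot, deposit the TRY at 8.48%, and buy CHF forward at 42.628 to cover the loan.
Arbitrage profit = |18,994,144.78 − 19,259,283.96| = TRY 265,139.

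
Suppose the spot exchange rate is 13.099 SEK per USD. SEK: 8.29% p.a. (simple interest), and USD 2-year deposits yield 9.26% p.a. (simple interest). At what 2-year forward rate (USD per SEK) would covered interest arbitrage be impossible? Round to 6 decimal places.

0.077612

T = 2 years.
Growth of 1 SEK over T: 1 + 0.0829×2 = 1.165800.
Growth of 1 USD over T: 1 + 0.0926×2 = 1.185200.
So F = 13.099 × 1.165800 / 1.185200 = 12.88459 (SEK/USD).
Quoted the other way: 1/12.88459 = 0.077612 USD per SEK.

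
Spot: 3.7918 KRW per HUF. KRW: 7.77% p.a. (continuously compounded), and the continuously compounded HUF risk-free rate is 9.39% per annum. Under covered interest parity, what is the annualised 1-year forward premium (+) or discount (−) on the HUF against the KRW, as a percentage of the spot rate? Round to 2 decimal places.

-1.61%

T = 1 year.
No-arbitrage forward: 3.7918 × 1.0807984 / 1.0984499 = 3.7308678 KRW/HUF.
(F − S)/S ÷ T = (3.7308678 − 3.7918)/3.7918/1 = -0.016069 → -1.61%.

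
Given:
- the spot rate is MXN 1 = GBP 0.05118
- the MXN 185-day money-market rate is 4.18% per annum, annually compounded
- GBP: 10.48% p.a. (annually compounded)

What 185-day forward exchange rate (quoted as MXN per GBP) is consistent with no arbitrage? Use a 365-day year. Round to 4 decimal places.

18.9660

T = 185/365 years.
GBP accumulates by (1 + 0.1048)^(185/365) = 1.05181242.
Growth of 1 MXN over T: (1 + 0.0418)^(185/365) = 1.02097237.
Forward (GBP per MXN) = 0.05118 × 1.05181242 / 1.02097237 = 0.052725971.
Quoted the other way: 1/0.052725971 = 18.9660 MXN per GBP.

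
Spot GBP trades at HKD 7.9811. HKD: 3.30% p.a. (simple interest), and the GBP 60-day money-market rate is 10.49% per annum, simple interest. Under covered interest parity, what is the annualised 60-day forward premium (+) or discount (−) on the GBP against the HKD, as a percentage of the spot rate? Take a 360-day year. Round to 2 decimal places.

-7.07%

T = 60/360 years.
CIP forward (HKD per GBP) = 7.9811 × 1.005500/1.0174833 = 7.8871035.
Annualised premium = (F − S)/S × (1/T) = (7.8871035 − 7.9811)/7.9811 ÷ (60/360) = -7.07%.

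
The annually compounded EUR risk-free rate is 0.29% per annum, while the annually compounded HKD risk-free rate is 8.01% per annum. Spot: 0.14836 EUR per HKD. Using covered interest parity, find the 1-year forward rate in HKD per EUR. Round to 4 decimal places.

7.2592

T = 1 year.
EUR accumulates by (1 + 0.0029)^1 = 1.002900.
HKD accumulates by (1 + 0.0801)^1 = 1.080100.
CIP: F = S · (grow EUR)/(grow HKD) = 0.14836 × 1.002900/1.080100 = 0.1377560 EUR per HKD.
Invert for HKD per EUR: 1 / 0.1377560 = 7.2592.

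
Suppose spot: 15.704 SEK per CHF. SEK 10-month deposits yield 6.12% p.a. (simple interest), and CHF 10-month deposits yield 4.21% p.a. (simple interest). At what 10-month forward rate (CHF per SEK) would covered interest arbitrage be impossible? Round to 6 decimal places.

0.062714

T = 10/12 years.
Growth of 1 SEK over T: 1 + 0.0612×10/12 = 1.051000.
CHF growth factor: 1 + 0.0421×10/12 = 1.0350833.
So F = 15.704 × 1.051000 / 1.0350833 = 15.94548 (SEK/CHF).
Quoted the other way: 1/15.94548 = 0.062714 CHF per SEK.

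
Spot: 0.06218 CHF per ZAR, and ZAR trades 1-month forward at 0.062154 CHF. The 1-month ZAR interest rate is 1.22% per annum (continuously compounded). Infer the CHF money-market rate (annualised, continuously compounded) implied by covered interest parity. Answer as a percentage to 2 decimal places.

0.72%

T = 1/12 years.
By CIP, F/S equals the CHF-to-ZAR growth ratio: 0.062154/0.06218 = 0.9995819.
The ZAR side grows by e^(0.0122×1/12) = 1.0010172.
Hence g_CHF = 1.0005987.
Take logs: ln 1.0005987 / (1/12) = 0.007182, so 0.72%.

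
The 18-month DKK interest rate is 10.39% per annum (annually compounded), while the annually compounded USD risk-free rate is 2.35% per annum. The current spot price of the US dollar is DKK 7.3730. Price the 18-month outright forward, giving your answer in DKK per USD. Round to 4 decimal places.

T = 18/12 years.
DKK accumulates by (1 + 0.1039)^(18/12) = 1.1598307.
Growth of 1 USD over T: (1 + 0.0235)^(18/12) = 1.0354563.
So F = 7.373 × 1.1598307 / 1.0354563 = 8.258612 (DKK/USD).

8.2586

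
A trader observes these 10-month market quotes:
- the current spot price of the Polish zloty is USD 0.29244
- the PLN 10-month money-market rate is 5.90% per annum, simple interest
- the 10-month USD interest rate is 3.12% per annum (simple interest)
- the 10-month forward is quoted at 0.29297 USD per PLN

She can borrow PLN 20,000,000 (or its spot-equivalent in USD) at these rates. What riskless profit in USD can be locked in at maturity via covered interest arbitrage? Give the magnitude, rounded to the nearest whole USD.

T = 10/12 years.
Invest the PLN and cover forward: 20,000,000 × 1.049166667 × 0.29297 = USD 6,147,487.17.
Convert at spot and invest in USD: 20,000,000 × 0.29244 × 1.026000 = USD 6,000,868.80.
The quoted forward overvalues PLN, so borrow USD, buy PLN at spot, deposit the PLN at 5.90%, and sell the proceeds forward at 0.29297.
Profit = 6,147,487.17 − 6,000,868.80 = USD 146,618.

USD 146,618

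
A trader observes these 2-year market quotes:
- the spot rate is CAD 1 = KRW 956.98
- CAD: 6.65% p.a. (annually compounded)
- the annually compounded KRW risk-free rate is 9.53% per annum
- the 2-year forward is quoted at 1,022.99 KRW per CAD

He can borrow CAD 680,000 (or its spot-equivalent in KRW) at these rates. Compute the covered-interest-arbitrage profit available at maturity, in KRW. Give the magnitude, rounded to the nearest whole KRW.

KRW 10,539,878

T = 2 years.
Keep in CAD, deliver into the forward: 680,000·1.13742225·1022.99 = KRW 791,228,679.52.
Swap to KRW now, deposit: 680,000·956.98·1.19968209 = KRW 780,688,801.21.
The quoted forward overvalues CAD, so borrow KRW, buy CAD at spot, deposit the CAD at 6.65%, and sell the proceeds forward at 1,022.99.
Arbitrage profit = |791,228,679.52 − 780,688,801.21| = KRW 10,539,878.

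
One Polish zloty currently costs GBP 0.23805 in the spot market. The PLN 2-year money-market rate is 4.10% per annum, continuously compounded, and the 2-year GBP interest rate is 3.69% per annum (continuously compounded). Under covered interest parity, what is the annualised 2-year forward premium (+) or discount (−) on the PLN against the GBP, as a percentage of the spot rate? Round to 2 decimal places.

-0.41%

T = 2 years.
F = S · g_GBP/g_PLN = 0.23805 × 1.0765915/1.0854558 = 0.23610598.
Annualised premium = (F − S)/S × (1/T) = (0.23610598 − 0.23805)/0.23805 ÷ 2 = -0.41%.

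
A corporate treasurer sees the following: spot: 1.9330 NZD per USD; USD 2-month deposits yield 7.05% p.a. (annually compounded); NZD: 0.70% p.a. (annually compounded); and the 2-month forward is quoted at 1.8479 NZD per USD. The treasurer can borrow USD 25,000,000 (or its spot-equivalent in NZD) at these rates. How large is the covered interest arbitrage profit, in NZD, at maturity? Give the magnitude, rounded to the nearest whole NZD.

T = 2/12 years.
Invest the USD and cover forward: 25,000,000 × 1.0114190096 × 1.8479 = NZD 46,725,029.70.
Convert at spot and invest in NZD: 25,000,000 × 1.9330 × 1.0011632784 = NZD 48,381,215.43.
The quoted forward undervalues USD, so borrow USD, convert to NZD at spot, deposit the NZD at 0.70%, and buy USD forward at 1.8479 to cover the loan.
The gap between the two covered legs is NZD 1,656,186.

NZD 1,656,186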